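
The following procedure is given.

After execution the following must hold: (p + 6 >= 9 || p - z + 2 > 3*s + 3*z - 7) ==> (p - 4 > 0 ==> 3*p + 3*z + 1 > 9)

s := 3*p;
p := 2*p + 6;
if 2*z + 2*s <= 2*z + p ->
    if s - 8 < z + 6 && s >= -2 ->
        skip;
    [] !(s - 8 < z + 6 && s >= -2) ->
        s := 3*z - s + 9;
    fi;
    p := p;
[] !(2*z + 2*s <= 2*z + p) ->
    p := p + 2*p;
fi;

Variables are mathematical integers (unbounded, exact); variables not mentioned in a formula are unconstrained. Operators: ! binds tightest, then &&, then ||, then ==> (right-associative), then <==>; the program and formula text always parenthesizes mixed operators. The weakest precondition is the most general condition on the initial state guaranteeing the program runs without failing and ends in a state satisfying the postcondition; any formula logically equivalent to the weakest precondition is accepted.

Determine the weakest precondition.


Working backward. After the program, the postcondition (p + 6 >= 9 || p - z + 2 > 3*s + 3*z - 7) ==> (p - 4 > 0 ==> 3*p + 3*z + 1 > 9) must hold; in canonical form it is (p >= 3 || p > 3*s + 4*z - 9) ==> (p > 4 ==> 3*p + 3*z > 8).
Then branch requires ((s < z + 14 && s >= -2) ==> ((p >= 3 || p > 3*s + 4*z - 9) ==> (p > 4 ==> 3*p + 3*z > 8))) && ((!(s < z + 14 && s >= -2)) ==> ((p >= 3 || p + 3*s > 13*z + 18) ==> (p > 4 ==> 3*p + 3*z > 8))); else branch requires (3*p >= 3 || 3*p > 3*s + 4*z - 9) ==> (3*p > 4 ==> 9*p + 3*z > 8).
Before the if: (2*s <= p ==> (((s < z + 14 && s >= -2) ==> ((p >= 3 || p > 3*s + 4*z - 9) ==> (p > 4 ==> 3*p + 3*z > 8))) && ((!(s < z + 14 && s >= -2)) ==> ((p >= 3 || p + 3*s > 13*z + 18) ==> (p > 4 ==> 3*p + 3*z > 8))))) && ((!(2*s <= p)) ==> ((3*p >= 3 || 3*p > 3*s + 4*z - 9) ==> (3*p > 4 ==> 9*p + 3*z > 8)))
Before p := 2*p + 6: (2*s <= 2*p + 6 ==> (((s < z + 14 && s >= -2) ==> ((2*p >= -3 || 2*p > 3*s + 4*z - 15) ==> (2*p > -2 ==> 6*p + 3*z > -10))) && ((!(s < z + 14 && s >= -2)) ==> ((2*p >= -3 || 2*p + 3*s > 13*z + 12) ==> (2*p > -2 ==> 6*p + 3*z > -10))))) && ((!(2*s <= 2*p + 6)) ==> ((6*p >= -15 || 6*p > 3*s + 4*z - 27) ==> (6*p > -14 ==> 18*p + 3*z > -46)))
Before s := 3*p: (4*p <= 6 ==> (((3*p < z + 14 && 3*p >= -2) ==> ((2*p >= -3 || 7*p + 4*z < 15) ==> (2*p > -2 ==> 6*p + 3*z > -10))) && ((!(3*p < z + 14 && 3*p >= -2)) ==> ((2*p >= -3 || 11*p > 13*z + 12) ==> (2*p > -2 ==> 6*p + 3*z > -10))))) && ((!(4*p <= 6)) ==> ((6*p >= -15 || 3*p + 4*z < 27) ==> (6*p > -14 ==> 18*p + 3*z > -46)))
Answer: WP = (4*p <= 6 ==> (((3*p < z + 14 && 3*p >= -2) ==> ((2*p >= -3 || 7*p + 4*z < 15) ==> (2*p > -2 ==> 6*p + 3*z > -10))) && ((!(3*p < z + 14 && 3*p >= -2)) ==> ((2*p >= -3 || 11*p > 13*z + 12) ==> (2*p > -2 ==> 6*p + 3*z > -10))))) && ((!(4*p <= 6)) ==> ((6*p >= -15 || 3*p + 4*z < 27) ==> (6*p > -14 ==> 18*p + 3*z > -46)))


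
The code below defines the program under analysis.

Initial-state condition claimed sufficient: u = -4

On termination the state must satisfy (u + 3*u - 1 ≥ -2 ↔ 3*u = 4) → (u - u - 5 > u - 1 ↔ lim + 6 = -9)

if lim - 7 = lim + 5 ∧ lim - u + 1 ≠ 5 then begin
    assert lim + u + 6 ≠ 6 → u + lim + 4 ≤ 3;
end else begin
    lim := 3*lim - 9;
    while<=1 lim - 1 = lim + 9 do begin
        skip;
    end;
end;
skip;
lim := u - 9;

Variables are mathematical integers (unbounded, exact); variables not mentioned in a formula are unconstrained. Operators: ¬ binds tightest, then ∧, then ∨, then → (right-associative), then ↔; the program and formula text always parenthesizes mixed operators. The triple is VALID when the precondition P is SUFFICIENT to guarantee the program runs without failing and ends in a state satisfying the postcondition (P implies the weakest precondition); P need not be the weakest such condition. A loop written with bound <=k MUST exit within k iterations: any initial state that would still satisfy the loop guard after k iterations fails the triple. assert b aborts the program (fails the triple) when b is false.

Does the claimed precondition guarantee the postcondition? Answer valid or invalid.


Working backward. After the program, the postcondition (u + 3*u - 1 ≥ -2 ↔ 3*u = 4) → (u - u - 5 > u - 1 ↔ lim + 6 = -9) must hold; in canonical form it is (4*u ≥ -1 ↔ 3*u = 4) → (u < -4 ↔ lim = -15).
Before lim := u - 9: (4*u ≥ -1 ↔ 3*u = 4) → (u < -4 ↔ u = -6)
Before skip: (4*u ≥ -1 ↔ 3*u = 4) → (u < -4 ↔ u = -6)
Then branch requires (lim + u ≠ 0 → lim + u ≤ -1) ∧ ((4*u ≥ -1 ↔ 3*u = 4) → (u < -4 ↔ u = -6)); else branch requires (4*u ≥ -1 ↔ 3*u = 4) → (u < -4 ↔ u = -6).
Before the if: (4*u ≥ -1 ↔ 3*u = 4) → (u < -4 ↔ u = -6)
The weakest precondition is (4*u ≥ -1 ↔ 3*u = 4) → (u < -4 ↔ u = -6).
Check whether u = -4 implies it.
Every state satisfying the precondition satisfies the weakest precondition: the implication holds.
Answer: valid


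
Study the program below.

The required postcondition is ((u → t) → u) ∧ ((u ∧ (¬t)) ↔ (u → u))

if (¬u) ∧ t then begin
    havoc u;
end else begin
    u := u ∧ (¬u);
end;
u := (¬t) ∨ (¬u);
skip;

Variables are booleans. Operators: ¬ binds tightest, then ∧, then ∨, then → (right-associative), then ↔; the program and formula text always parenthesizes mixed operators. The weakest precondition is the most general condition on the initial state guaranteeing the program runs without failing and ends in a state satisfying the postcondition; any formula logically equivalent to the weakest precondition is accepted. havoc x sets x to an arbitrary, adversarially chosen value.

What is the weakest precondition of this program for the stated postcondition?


Working backward. After the program, the postcondition ((u → t) → u) ∧ ((u ∧ (¬t)) ↔ (u → u)) must hold; in canonical form it is ((u → t) → u) ∧ u ∧ (¬t).
Before skip: ((u → t) → u) ∧ u ∧ (¬t)
Before u := (¬t) ∨ (¬u): ((((¬t) ∨ (¬u)) → t) → ((¬t) ∨ (¬u))) ∧ ((¬t) ∨ (¬u)) ∧ (¬t)
Then branch requires (((¬t) → t) → (¬t)) ∧ (¬t); else branch requires ¬t.
Before the if: (((¬u) ∧ t) → ((((¬t) → t) → (¬t)) ∧ (¬t))) ∧ ((¬((¬u) ∧ t)) → (¬t))
Answer: WP = (((¬u) ∧ t) → ((((¬t) → t) → (¬t)) ∧ (¬t))) ∧ ((¬((¬u) ∧ t)) → (¬t))


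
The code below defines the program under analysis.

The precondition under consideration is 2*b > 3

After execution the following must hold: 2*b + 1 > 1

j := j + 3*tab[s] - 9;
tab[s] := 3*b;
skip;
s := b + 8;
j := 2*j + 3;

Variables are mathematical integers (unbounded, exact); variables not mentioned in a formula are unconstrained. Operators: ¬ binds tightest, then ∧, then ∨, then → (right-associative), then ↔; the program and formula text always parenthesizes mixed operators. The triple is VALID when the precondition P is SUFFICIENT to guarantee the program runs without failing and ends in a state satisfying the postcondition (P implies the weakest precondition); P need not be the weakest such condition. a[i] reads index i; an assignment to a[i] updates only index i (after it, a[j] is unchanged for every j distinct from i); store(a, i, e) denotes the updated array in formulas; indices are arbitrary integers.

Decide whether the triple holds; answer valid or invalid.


Working backward. After the program, the postcondition 2*b + 1 > 1 must hold; in canonical form it is 2*b > 0.
Before j := 2*j + 3: 2*b > 0
Before s := b + 8: 2*b > 0
Before skip: 2*b > 0
Before tab[s] := 3*b: 2*b > 0
Before j := j + 3*tab[s] - 9: 2*b > 0
The weakest precondition is 2*b > 0.
Check whether 2*b > 3 implies it.
Every state satisfying the precondition satisfies the weakest precondition: the implication holds.
Answer: valid


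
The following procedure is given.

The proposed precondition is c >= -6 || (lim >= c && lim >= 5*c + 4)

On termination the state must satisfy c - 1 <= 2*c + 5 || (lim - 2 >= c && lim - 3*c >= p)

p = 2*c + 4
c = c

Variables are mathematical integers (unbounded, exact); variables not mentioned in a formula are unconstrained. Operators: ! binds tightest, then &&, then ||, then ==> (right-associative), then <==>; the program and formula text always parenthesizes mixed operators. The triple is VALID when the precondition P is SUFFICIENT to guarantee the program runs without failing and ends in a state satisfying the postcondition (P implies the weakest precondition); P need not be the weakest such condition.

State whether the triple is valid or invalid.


Working backward. After the program, the postcondition c - 1 <= 2*c + 5 || (lim - 2 >= c && lim - 3*c >= p) must hold; in canonical form it is c >= -6 || (lim >= c + 2 && lim >= 3*c + p).
Before c := c: c >= -6 || (lim >= c + 2 && lim >= 3*c + p)
Before p := 2*c + 4: c >= -6 || (lim >= c + 2 && lim >= 5*c + 4)
The weakest precondition is c >= -6 || (lim >= c + 2 && lim >= 5*c + 4).
Check whether c >= -6 || (lim >= c && lim >= 5*c + 4) implies it.
Countermodel: at the initial state c = -7, lim = -6, the precondition holds but the weakest precondition fails.
Answer: invalid


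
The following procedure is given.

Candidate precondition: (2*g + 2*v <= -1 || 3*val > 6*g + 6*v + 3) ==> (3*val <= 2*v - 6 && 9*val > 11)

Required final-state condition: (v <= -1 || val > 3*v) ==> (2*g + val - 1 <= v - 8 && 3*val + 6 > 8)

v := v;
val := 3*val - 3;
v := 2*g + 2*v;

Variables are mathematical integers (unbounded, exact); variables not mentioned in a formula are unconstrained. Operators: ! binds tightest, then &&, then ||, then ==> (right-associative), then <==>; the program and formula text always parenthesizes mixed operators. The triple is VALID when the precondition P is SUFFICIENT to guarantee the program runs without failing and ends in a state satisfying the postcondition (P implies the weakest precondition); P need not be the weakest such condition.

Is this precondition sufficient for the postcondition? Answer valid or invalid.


Working backward. After the program, the postcondition (v <= -1 || val > 3*v) ==> (2*g + val - 1 <= v - 8 && 3*val + 6 > 8) must hold; in canonical form it is (v <= -1 || val > 3*v) ==> (2*g + val <= v - 7 && 3*val > 2).
Before v := 2*g + 2*v: (2*g + 2*v <= -1 || val > 6*g + 6*v) ==> (val <= 2*v - 7 && 3*val > 2)
Before val := 3*val - 3: (2*g + 2*v <= -1 || 3*val > 6*g + 6*v + 3) ==> (3*val <= 2*v - 4 && 9*val > 11)
Before v := v: (2*g + 2*v <= -1 || 3*val > 6*g + 6*v + 3) ==> (3*val <= 2*v - 4 && 9*val > 11)
The weakest precondition is (2*g + 2*v <= -1 || 3*val > 6*g + 6*v + 3) ==> (3*val <= 2*v - 4 && 9*val > 11).
Check whether (2*g + 2*v <= -1 || 3*val > 6*g + 6*v + 3) ==> (3*val <= 2*v - 6 && 9*val > 11) implies it.
Every state satisfying the precondition satisfies the weakest precondition: the implication holds.
Answer: valid


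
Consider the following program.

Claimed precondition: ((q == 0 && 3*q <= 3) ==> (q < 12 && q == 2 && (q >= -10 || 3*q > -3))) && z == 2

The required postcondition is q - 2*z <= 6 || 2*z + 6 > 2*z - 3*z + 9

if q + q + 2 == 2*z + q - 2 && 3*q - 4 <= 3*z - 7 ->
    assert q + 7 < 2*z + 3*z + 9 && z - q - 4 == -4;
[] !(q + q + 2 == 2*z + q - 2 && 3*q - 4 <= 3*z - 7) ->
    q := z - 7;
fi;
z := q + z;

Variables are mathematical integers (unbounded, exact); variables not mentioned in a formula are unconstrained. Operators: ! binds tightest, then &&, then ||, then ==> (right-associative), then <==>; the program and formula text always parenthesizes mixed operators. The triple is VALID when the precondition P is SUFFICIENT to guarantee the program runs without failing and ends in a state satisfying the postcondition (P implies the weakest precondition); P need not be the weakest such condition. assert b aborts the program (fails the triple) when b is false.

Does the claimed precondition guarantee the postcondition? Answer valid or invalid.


Working backward. After the program, the postcondition q - 2*z <= 6 || 2*z + 6 > 2*z - 3*z + 9 must hold; in canonical form it is q <= 2*z + 6 || 3*z > 3.
Before z := q + z: q + 2*z >= -6 || 3*q + 3*z > 3
Then branch requires q < 5*z + 2 && z == q && (q + 2*z >= -6 || 3*q + 3*z > 3); else branch requires 3*z >= 1 || 6*z > 24.
Before the if: ((q == 2*z - 4 && 3*q <= 3*z - 3) ==> (q < 5*z + 2 && z == q && (q + 2*z >= -6 || 3*q + 3*z > 3))) && ((!(q == 2*z - 4 && 3*q <= 3*z - 3)) ==> (3*z >= 1 || 6*z > 24))
The weakest precondition is ((q == 2*z - 4 && 3*q <= 3*z - 3) ==> (q < 5*z + 2 && z == q && (q + 2*z >= -6 || 3*q + 3*z > 3))) && ((!(q == 2*z - 4 && 3*q <= 3*z - 3)) ==> (3*z >= 1 || 6*z > 24)).
Check whether ((q == 0 && 3*q <= 3) ==> (q < 12 && q == 2 && (q >= -10 || 3*q > -3))) && z == 2 implies it.
Every state satisfying the precondition satisfies the weakest precondition: the implication holds.
Answer: valid


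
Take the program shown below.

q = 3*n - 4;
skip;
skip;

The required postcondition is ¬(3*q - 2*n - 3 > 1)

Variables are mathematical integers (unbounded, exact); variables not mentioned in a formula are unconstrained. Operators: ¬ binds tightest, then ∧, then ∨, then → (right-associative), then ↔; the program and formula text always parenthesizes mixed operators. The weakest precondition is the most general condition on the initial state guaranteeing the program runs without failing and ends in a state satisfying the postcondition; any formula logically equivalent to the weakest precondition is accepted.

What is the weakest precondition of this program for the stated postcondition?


Working backward. After the program, the postcondition ¬(3*q - 2*n - 3 > 1) must hold; in canonical form it is ¬(3*q > 2*n + 4).
Before skip: ¬(3*q > 2*n + 4)
Before skip: ¬(3*q > 2*n + 4)
Before q := 3*n - 4: ¬(7*n > 16)
Answer: WP = ¬(7*n > 16)


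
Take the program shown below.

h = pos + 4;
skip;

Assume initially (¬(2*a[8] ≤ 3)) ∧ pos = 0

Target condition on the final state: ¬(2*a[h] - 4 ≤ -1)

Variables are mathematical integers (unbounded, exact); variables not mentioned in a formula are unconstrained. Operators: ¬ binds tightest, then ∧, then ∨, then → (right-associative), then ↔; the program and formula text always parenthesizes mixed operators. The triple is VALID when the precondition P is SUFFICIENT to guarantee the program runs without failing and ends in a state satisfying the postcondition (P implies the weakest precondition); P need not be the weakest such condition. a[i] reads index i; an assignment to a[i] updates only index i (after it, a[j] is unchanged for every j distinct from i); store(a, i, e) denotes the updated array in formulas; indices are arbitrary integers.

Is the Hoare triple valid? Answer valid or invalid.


Working backward. After the program, the postcondition ¬(2*a[h] - 4 ≤ -1) must hold; in canonical form it is ¬(2*a[h] ≤ 3).
Before skip: ¬(2*a[h] ≤ 3)
Before h := pos + 4: ¬(2*a[pos + 4] ≤ 3)
The weakest precondition is ¬(2*a[pos + 4] ≤ 3).
Check whether (¬(2*a[8] ≤ 3)) ∧ pos = 0 implies it.
Countermodel: at the initial state a = {[4] = 0, [8] = 2, elsewhere 0}, pos = 0, the precondition holds but the weakest precondition fails.
Answer: invalid


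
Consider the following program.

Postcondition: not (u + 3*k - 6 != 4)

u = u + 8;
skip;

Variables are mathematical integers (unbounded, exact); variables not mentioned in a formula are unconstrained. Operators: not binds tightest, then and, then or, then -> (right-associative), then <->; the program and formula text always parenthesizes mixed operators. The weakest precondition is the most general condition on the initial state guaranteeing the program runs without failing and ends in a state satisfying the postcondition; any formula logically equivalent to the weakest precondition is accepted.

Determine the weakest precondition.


Working backward. After the program, the postcondition not (u + 3*k - 6 != 4) must hold; in canonical form it is not (3*k + u != 10).
Before skip: not (3*k + u != 10)
Before u := u + 8: not (3*k + u != 2)
Answer: WP = not (3*k + u != 2)


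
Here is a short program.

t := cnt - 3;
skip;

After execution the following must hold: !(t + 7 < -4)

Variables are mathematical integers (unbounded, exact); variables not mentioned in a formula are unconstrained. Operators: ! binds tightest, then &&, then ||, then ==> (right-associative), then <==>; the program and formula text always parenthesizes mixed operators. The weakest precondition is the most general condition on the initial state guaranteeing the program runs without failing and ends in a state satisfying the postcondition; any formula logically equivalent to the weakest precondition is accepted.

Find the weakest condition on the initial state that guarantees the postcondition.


Working backward. After the program, the postcondition !(t + 7 < -4) must hold; in canonical form it is !(t < -11).
Before skip: !(t < -11)
Before t := cnt - 3: !(cnt < -8)
Answer: WP = !(cnt < -8)


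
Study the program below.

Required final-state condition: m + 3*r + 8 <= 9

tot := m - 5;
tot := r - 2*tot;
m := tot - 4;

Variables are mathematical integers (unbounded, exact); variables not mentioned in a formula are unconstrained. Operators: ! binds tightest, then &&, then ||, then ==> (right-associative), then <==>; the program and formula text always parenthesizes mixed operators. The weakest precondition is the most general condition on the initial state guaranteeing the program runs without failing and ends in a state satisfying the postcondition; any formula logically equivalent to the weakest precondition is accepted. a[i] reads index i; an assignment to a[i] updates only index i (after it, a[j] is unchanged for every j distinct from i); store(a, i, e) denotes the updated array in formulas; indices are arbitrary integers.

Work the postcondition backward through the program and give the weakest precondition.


Working backward. After the program, the postcondition m + 3*r + 8 <= 9 must hold; in canonical form it is m + 3*r <= 1.
Before m := tot - 4: 3*r + tot <= 5
Before tot := r - 2*tot: 4*r <= 2*tot + 5
Before tot := m - 5: 4*r <= 2*m - 5
Answer: WP = 4*r <= 2*m - 5


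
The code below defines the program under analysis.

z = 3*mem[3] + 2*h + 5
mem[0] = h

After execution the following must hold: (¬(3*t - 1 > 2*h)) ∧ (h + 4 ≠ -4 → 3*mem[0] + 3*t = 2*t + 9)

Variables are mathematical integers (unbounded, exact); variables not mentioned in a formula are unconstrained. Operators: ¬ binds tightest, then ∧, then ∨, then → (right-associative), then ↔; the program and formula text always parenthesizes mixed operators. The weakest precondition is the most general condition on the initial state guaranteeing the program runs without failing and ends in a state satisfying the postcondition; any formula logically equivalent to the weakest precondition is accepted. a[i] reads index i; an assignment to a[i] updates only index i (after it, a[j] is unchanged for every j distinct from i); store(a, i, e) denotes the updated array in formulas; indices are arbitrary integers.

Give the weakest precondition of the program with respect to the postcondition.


Working backward. After the program, the postcondition (¬(3*t - 1 > 2*h)) ∧ (h + 4 ≠ -4 → 3*mem[0] + 3*t = 2*t + 9) must hold; in canonical form it is (¬(3*t > 2*h + 1)) ∧ (h ≠ -8 → 3*mem[0] + t = 9).
Before mem[0] := h: (¬(3*t > 2*h + 1)) ∧ (h ≠ -8 → 3*h + t = 9)
Before z := 3*mem[3] + 2*h + 5: (¬(3*t > 2*h + 1)) ∧ (h ≠ -8 → 3*h + t = 9)
Answer: WP = (¬(3*t > 2*h + 1)) ∧ (h ≠ -8 → 3*h + t = 9)


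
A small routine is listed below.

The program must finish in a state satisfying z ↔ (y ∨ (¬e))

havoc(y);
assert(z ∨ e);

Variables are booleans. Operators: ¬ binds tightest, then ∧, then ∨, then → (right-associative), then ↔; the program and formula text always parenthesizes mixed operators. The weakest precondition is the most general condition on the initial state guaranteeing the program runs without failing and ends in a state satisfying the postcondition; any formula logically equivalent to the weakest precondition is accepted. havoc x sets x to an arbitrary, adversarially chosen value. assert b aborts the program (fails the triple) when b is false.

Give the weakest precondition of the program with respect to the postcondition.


Working backward. After the program, z ↔ (y ∨ (¬e)) must hold.
Before assert z ∨ e: (z ∨ e) ∧ (z ↔ (y ∨ (¬e)))
Before havoc y: (z ∨ e) ∧ z ∧ (z ↔ (¬e))
Answer: WP = (z ∨ e) ∧ z ∧ (z ↔ (¬e))


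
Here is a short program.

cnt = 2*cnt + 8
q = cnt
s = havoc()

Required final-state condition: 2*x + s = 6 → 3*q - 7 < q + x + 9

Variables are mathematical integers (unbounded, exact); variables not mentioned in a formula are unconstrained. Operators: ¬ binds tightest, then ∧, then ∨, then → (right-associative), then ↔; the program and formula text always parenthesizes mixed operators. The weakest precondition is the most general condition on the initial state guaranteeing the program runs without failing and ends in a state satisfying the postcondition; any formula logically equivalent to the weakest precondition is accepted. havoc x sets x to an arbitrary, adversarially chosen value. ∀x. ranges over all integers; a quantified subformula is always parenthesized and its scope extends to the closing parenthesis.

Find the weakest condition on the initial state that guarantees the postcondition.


Working backward. After the program, the postcondition 2*x + s = 6 → 3*q - 7 < q + x + 9 must hold; in canonical form it is s + 2*x = 6 → 2*q < x + 16.
Before havoc s: ∀s_1. (s_1 + 2*x = 6 → 2*q < x + 16)
Before q := cnt: ∀s_1. (s_1 + 2*x = 6 → 2*cnt < x + 16)
Before cnt := 2*cnt + 8: ∀s_1. (s_1 + 2*x = 6 → 4*cnt < x)
Answer: WP = ∀s_1. (s_1 + 2*x = 6 → 4*cnt < x)


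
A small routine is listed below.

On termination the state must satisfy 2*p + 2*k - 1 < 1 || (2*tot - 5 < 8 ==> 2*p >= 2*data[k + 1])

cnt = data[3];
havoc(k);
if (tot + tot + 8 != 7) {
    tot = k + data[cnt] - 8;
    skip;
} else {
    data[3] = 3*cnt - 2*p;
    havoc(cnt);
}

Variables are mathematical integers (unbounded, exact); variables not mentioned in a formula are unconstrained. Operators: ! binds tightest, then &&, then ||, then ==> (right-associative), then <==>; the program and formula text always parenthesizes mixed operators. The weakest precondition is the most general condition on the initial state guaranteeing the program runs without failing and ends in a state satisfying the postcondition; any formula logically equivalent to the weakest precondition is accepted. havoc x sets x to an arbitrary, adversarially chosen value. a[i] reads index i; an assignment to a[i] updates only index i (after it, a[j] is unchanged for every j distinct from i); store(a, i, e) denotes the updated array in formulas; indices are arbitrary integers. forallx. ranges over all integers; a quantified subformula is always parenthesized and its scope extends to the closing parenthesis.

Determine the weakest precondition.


Working backward. After the program, the postcondition 2*p + 2*k - 1 < 1 || (2*tot - 5 < 8 ==> 2*p >= 2*data[k + 1]) must hold; in canonical form it is 2*k + 2*p < 2 || (2*tot < 13 ==> 2*p >= 2*data[k + 1]).
Then branch requires 2*k + 2*p < 2 || (2*data[cnt] + 2*k < 29 ==> 2*p >= 2*data[k + 1]); else branch requires 2*k + 2*p < 2 || (2*tot < 13 ==> 2*p >= 2*store(data, 3, 3*cnt - 2*p)[k + 1]).
Before the if: (2*tot != -1 ==> (2*k + 2*p < 2 || (2*data[cnt] + 2*k < 29 ==> 2*p >= 2*data[k + 1]))) && ((!(2*tot != -1)) ==> (2*k + 2*p < 2 || (2*tot < 13 ==> 2*p >= 2*store(data, 3, 3*cnt - 2*p)[k + 1])))
Before havoc k: forall k_1. ((2*tot != -1 ==> (2*k_1 + 2*p < 2 || (2*data[cnt] + 2*k_1 < 29 ==> 2*p >= 2*data[k_1 + 1]))) && ((!(2*tot != -1)) ==> (2*k_1 + 2*p < 2 || (2*tot < 13 ==> 2*p >= 2*store(data, 3, 3*cnt - 2*p)[k_1 + 1]))))
Before cnt := data[3]: forall k_1. ((2*tot != -1 ==> (2*k_1 + 2*p < 2 || (2*data[data[3]] + 2*k_1 < 29 ==> 2*p >= 2*data[k_1 + 1]))) && ((!(2*tot != -1)) ==> (2*k_1 + 2*p < 2 || (2*tot < 13 ==> 2*p >= 2*store(data, 3, 3*data[3] - 2*p)[k_1 + 1]))))
Answer: WP = forall k_1. ((2*tot != -1 ==> (2*k_1 + 2*p < 2 || (2*data[data[3]] + 2*k_1 < 29 ==> 2*p >= 2*data[k_1 + 1]))) && ((!(2*tot != -1)) ==> (2*k_1 + 2*p < 2 || (2*tot < 13 ==> 2*p >= 2*store(data, 3, 3*data[3] - 2*p)[k_1 + 1]))))


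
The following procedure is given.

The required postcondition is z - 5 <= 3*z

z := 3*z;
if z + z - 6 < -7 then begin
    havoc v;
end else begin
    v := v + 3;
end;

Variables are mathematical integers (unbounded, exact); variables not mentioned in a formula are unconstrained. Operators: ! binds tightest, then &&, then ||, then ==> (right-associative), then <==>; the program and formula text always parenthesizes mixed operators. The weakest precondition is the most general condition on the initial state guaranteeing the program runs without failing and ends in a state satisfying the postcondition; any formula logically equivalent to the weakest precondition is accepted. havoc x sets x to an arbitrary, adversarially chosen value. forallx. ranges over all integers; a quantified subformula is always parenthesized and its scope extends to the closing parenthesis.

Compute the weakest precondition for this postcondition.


Working backward. After the program, the postcondition z - 5 <= 3*z must hold; in canonical form it is 2*z >= -5.
Then branch requires 2*z >= -5; else branch requires 2*z >= -5.
Before the if: (2*z < -1 ==> 2*z >= -5) && ((!(2*z < -1)) ==> 2*z >= -5)
Before z := 3*z: (6*z < -1 ==> 6*z >= -5) && ((!(6*z < -1)) ==> 6*z >= -5)
Answer: WP = (6*z < -1 ==> 6*z >= -5) && ((!(6*z < -1)) ==> 6*z >= -5)


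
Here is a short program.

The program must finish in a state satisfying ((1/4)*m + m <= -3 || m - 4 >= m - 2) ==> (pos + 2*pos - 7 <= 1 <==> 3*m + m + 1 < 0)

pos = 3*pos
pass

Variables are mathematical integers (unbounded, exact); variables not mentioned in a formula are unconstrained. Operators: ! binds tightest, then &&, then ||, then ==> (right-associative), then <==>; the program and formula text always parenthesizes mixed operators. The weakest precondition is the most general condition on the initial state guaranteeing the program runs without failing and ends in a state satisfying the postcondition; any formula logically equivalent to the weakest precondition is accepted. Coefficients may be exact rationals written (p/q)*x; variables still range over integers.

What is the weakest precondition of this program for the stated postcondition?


Working backward. After the program, the postcondition ((1/4)*m + m <= -3 || m - 4 >= m - 2) ==> (pos + 2*pos - 7 <= 1 <==> 3*m + m + 1 < 0) must hold; in canonical form it is (5/4)*m <= -3 ==> (3*pos <= 8 <==> 4*m < -1).
Before skip: (5/4)*m <= -3 ==> (3*pos <= 8 <==> 4*m < -1)
Before pos := 3*pos: (5/4)*m <= -3 ==> (9*pos <= 8 <==> 4*m < -1)
Answer: WP = (5/4)*m <= -3 ==> (9*pos <= 8 <==> 4*m < -1)


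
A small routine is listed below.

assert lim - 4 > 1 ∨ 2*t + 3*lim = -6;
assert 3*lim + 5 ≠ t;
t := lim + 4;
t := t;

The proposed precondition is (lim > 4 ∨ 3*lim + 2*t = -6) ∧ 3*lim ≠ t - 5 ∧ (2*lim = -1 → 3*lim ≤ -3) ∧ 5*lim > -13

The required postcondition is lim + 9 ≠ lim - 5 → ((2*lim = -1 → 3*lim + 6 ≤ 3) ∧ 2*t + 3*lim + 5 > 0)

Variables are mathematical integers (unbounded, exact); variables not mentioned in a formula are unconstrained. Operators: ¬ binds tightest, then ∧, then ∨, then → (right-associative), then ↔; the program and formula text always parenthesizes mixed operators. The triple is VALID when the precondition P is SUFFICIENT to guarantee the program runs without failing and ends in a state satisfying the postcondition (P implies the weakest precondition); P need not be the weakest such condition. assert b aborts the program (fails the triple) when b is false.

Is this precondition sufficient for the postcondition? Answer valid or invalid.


Working backward. After the program, the postcondition lim + 9 ≠ lim - 5 → ((2*lim = -1 → 3*lim + 6 ≤ 3) ∧ 2*t + 3*lim + 5 > 0) must hold; in canonical form it is (2*lim = -1 → 3*lim ≤ -3) ∧ 3*lim + 2*t > -5.
Before t := t: (2*lim = -1 → 3*lim ≤ -3) ∧ 3*lim + 2*t > -5
Before t := lim + 4: (2*lim = -1 → 3*lim ≤ -3) ∧ 5*lim > -13
Before assert 3*lim + 5 ≠ t: 3*lim ≠ t - 5 ∧ (2*lim = -1 → 3*lim ≤ -3) ∧ 5*lim > -13
Before assert lim - 4 > 1 ∨ 2*t + 3*lim = -6: (lim > 5 ∨ 3*lim + 2*t = -6) ∧ 3*lim ≠ t - 5 ∧ (2*lim = -1 → 3*lim ≤ -3) ∧ 5*lim > -13
The weakest precondition is (lim > 5 ∨ 3*lim + 2*t = -6) ∧ 3*lim ≠ t - 5 ∧ (2*lim = -1 → 3*lim ≤ -3) ∧ 5*lim > -13.
Check whether (lim > 4 ∨ 3*lim + 2*t = -6) ∧ 3*lim ≠ t - 5 ∧ (2*lim = -1 → 3*lim ≤ -3) ∧ 5*lim > -13 implies it.
Countermodel: at the initial state lim = 5, t = 21, the precondition holds but the weakest precondition fails.
Answer: invalid


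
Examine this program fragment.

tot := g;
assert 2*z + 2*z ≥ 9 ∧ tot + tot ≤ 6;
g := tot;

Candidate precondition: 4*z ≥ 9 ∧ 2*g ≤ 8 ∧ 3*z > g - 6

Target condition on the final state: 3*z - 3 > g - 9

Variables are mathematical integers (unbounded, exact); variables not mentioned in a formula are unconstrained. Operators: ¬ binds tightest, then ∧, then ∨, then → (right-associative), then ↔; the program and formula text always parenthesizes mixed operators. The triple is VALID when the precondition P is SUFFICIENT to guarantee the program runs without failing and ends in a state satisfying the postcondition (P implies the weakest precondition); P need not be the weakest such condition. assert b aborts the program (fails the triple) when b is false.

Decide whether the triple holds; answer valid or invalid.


Working backward. After the program, the postcondition 3*z - 3 > g - 9 must hold; in canonical form it is 3*z > g - 6.
Before g := tot: 3*z > tot - 6
Before assert 2*z + 2*z ≥ 9 ∧ tot + tot ≤ 6: 4*z ≥ 9 ∧ 2*tot ≤ 6 ∧ 3*z > tot - 6
Before tot := g: 4*z ≥ 9 ∧ 2*g ≤ 6 ∧ 3*z > g - 6
The weakest precondition is 4*z ≥ 9 ∧ 2*g ≤ 6 ∧ 3*z > g - 6.
Check whether 4*z ≥ 9 ∧ 2*g ≤ 8 ∧ 3*z > g - 6 implies it.
Countermodel: at the initial state g = 4, z = 3, the precondition holds but the weakest precondition fails.
Answer: invalid


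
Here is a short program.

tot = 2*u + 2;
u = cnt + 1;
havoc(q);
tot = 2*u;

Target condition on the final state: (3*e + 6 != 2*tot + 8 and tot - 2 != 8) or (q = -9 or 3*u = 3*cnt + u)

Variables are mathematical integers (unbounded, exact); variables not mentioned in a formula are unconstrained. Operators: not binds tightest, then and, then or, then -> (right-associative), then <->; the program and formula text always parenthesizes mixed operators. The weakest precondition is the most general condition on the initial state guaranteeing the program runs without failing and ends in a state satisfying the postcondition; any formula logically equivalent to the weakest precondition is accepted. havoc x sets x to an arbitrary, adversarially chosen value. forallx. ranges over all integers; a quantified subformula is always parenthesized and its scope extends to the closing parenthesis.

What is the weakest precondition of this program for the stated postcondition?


Working backward. After the program, the postcondition (3*e + 6 != 2*tot + 8 and tot - 2 != 8) or (q = -9 or 3*u = 3*cnt + u) must hold; in canonical form it is (3*e != 2*tot + 2 and tot != 10) or q = -9 or 2*u = 3*cnt.
Before tot := 2*u: (3*e != 4*u + 2 and 2*u != 10) or q = -9 or 2*u = 3*cnt
Before havoc q: forall q_1. ((3*e != 4*u + 2 and 2*u != 10) or q_1 = -9 or 2*u = 3*cnt)
Before u := cnt + 1: forall q_1. ((3*e != 4*cnt + 6 and 2*cnt != 8) or q_1 = -9 or cnt = 2)
Before tot := 2*u + 2: forall q_1. ((3*e != 4*cnt + 6 and 2*cnt != 8) or q_1 = -9 or cnt = 2)
Answer: WP = forall q_1. ((3*e != 4*cnt + 6 and 2*cnt != 8) or q_1 = -9 or cnt = 2)


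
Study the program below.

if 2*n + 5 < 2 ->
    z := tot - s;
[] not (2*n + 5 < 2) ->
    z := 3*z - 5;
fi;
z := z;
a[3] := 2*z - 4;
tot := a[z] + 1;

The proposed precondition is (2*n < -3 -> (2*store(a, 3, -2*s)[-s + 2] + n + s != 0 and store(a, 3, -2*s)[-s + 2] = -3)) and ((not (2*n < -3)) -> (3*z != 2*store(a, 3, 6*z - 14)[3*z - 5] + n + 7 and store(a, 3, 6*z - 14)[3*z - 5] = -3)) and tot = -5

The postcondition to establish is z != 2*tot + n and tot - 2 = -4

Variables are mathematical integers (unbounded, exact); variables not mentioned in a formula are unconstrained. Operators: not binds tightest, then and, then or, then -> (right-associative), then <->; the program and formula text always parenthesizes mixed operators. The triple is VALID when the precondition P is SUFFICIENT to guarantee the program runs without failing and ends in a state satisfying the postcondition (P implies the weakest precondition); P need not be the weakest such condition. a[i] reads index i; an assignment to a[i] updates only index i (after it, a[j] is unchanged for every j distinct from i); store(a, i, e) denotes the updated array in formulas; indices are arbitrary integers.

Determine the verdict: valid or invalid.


Working backward. After the program, the postcondition z != 2*tot + n and tot - 2 = -4 must hold; in canonical form it is z != n + 2*tot and tot = -2.
Before tot := a[z] + 1: z != 2*a[z] + n + 2 and a[z] = -3
Before a[3] := 2*z - 4: z != 2*store(a, 3, 2*z - 4)[z] + n + 2 and store(a, 3, 2*z - 4)[z] = -3
Before z := z: z != 2*store(a, 3, 2*z - 4)[z] + n + 2 and store(a, 3, 2*z - 4)[z] = -3
Then branch requires tot != 2*store(a, 3, -2*s + 2*tot - 4)[-s + tot] + n + s + 2 and store(a, 3, -2*s + 2*tot - 4)[-s + tot] = -3; else branch requires 3*z != 2*store(a, 3, 6*z - 14)[3*z - 5] + n + 7 and store(a, 3, 6*z - 14)[3*z - 5] = -3.
Before the if: (2*n < -3 -> (tot != 2*store(a, 3, -2*s + 2*tot - 4)[-s + tot] + n + s + 2 and store(a, 3, -2*s + 2*tot - 4)[-s + tot] = -3)) and ((not (2*n < -3)) -> (3*z != 2*store(a, 3, 6*z - 14)[3*z - 5] + n + 7 and store(a, 3, 6*z - 14)[3*z - 5] = -3))
The weakest precondition is (2*n < -3 -> (tot != 2*store(a, 3, -2*s + 2*tot - 4)[-s + tot] + n + s + 2 and store(a, 3, -2*s + 2*tot - 4)[-s + tot] = -3)) and ((not (2*n < -3)) -> (3*z != 2*store(a, 3, 6*z - 14)[3*z - 5] + n + 7 and store(a, 3, 6*z - 14)[3*z - 5] = -3)).
Check whether (2*n < -3 -> (2*store(a, 3, -2*s)[-s + 2] + n + s != 0 and store(a, 3, -2*s)[-s + 2] = -3)) and ((not (2*n < -3)) -> (3*z != 2*store(a, 3, 6*z - 14)[3*z - 5] + n + 7 and store(a, 3, 6*z - 14)[3*z - 5] = -3)) and tot = -5 implies it.
Countermodel: at the initial state a = {[-5] = 8, [2] = -3, [3] = 4, elsewhere 4}, n = -2, s = 0, tot = -5, z = 0, the precondition holds but the weakest precondition fails.
Answer: invalid


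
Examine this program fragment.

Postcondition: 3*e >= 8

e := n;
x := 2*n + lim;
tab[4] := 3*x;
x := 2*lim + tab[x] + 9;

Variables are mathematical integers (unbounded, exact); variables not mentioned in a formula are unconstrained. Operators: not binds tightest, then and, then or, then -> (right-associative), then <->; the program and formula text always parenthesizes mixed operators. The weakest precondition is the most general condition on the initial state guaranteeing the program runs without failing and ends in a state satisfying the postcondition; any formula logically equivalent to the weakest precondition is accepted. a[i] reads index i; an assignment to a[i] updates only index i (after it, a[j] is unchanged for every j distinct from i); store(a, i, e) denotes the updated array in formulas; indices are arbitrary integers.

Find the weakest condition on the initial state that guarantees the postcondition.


Working backward. After the program, 3*e >= 8 must hold.
Before x := 2*lim + tab[x] + 9: 3*e >= 8
Before tab[4] := 3*x: 3*e >= 8
Before x := 2*n + lim: 3*e >= 8
Before e := n: 3*n >= 8
Answer: WP = 3*n >= 8


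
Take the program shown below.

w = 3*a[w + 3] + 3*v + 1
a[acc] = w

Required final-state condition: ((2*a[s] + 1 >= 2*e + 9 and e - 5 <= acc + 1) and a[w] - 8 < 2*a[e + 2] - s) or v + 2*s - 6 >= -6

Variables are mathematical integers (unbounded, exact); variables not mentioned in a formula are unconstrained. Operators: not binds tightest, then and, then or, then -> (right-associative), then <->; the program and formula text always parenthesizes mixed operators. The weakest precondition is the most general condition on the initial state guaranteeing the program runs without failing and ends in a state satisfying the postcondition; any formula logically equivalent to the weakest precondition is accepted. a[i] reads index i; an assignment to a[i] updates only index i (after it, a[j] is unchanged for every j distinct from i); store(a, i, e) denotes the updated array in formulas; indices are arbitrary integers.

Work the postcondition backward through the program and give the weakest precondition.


Working backward. After the program, the postcondition ((2*a[s] + 1 >= 2*e + 9 and e - 5 <= acc + 1) and a[w] - 8 < 2*a[e + 2] - s) or v + 2*s - 6 >= -6 must hold; in canonical form it is (2*a[s] >= 2*e + 8 and e <= acc + 6 and a[w] + s < 2*a[e + 2] + 8) or 2*s + v >= 0.
Before a[acc] := w: (2*store(a, acc, w)[s] >= 2*e + 8 and e <= acc + 6 and store(a, acc, w)[w] + s < 2*store(a, acc, w)[e + 2] + 8) or 2*s + v >= 0
Before w := 3*a[w + 3] + 3*v + 1: (2*store(a, acc, 3*a[w + 3] + 3*v + 1)[s] >= 2*e + 8 and e <= acc + 6 and store(a, acc, 3*a[w + 3] + 3*v + 1)[3*a[w + 3] + 3*v + 1] + s < 2*store(a, acc, 3*a[w + 3] + 3*v + 1)[e + 2] + 8) or 2*s + v >= 0
Answer: WP = (2*store(a, acc, 3*a[w + 3] + 3*v + 1)[s] >= 2*e + 8 and e <= acc + 6 and store(a, acc, 3*a[w + 3] + 3*v + 1)[3*a[w + 3] + 3*v + 1] + s < 2*store(a, acc, 3*a[w + 3] + 3*v + 1)[e + 2] + 8) or 2*s + v >= 0


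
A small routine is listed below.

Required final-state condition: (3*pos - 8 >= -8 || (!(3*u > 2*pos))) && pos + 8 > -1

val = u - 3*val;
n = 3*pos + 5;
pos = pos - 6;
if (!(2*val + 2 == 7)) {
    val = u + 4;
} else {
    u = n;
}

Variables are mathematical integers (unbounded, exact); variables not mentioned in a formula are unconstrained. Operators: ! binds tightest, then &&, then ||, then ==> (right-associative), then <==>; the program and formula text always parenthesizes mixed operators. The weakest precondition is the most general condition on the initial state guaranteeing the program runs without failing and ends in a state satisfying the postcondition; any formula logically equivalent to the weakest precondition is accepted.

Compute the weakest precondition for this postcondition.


Working backward. After the program, the postcondition (3*pos - 8 >= -8 || (!(3*u > 2*pos))) && pos + 8 > -1 must hold; in canonical form it is (3*pos >= 0 || (!(3*u > 2*pos))) && pos > -9.
Then branch requires (3*pos >= 0 || (!(3*u > 2*pos))) && pos > -9; else branch requires (3*pos >= 0 || (!(3*n > 2*pos))) && pos > -9.
Before the if: ((!(2*val == 5)) ==> ((3*pos >= 0 || (!(3*u > 2*pos))) && pos > -9)) && (2*val == 5 ==> ((3*pos >= 0 || (!(3*n > 2*pos))) && pos > -9))
Before pos := pos - 6: ((!(2*val == 5)) ==> ((3*pos >= 18 || (!(3*u > 2*pos - 12))) && pos > -3)) && (2*val == 5 ==> ((3*pos >= 18 || (!(3*n > 2*pos - 12))) && pos > -3))
Before n := 3*pos + 5: ((!(2*val == 5)) ==> ((3*pos >= 18 || (!(3*u > 2*pos - 12))) && pos > -3)) && (2*val == 5 ==> ((3*pos >= 18 || (!(7*pos > -27))) && pos > -3))
Before val := u - 3*val: ((!(2*u == 6*val + 5)) ==> ((3*pos >= 18 || (!(3*u > 2*pos - 12))) && pos > -3)) && (2*u == 6*val + 5 ==> ((3*pos >= 18 || (!(7*pos > -27))) && pos > -3))
Answer: WP = ((!(2*u == 6*val + 5)) ==> ((3*pos >= 18 || (!(3*u > 2*pos - 12))) && pos > -3)) && (2*u == 6*val + 5 ==> ((3*pos >= 18 || (!(7*pos > -27))) && pos > -3))


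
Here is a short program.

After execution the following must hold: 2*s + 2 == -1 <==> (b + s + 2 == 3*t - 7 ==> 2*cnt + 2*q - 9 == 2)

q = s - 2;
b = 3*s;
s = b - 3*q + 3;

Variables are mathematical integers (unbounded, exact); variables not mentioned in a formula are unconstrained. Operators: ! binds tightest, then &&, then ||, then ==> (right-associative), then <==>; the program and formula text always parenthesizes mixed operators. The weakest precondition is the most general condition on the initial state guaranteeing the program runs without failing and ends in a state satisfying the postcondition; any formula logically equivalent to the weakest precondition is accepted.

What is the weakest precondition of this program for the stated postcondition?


Working backward. After the program, the postcondition 2*s + 2 == -1 <==> (b + s + 2 == 3*t - 7 ==> 2*cnt + 2*q - 9 == 2) must hold; in canonical form it is 2*s == -3 <==> (b + s == 3*t - 9 ==> 2*cnt + 2*q == 11).
Before s := b - 3*q + 3: 2*b == 6*q - 9 <==> (2*b == 3*q + 3*t - 12 ==> 2*cnt + 2*q == 11)
Before b := 3*s: 6*s == 6*q - 9 <==> (6*s == 3*q + 3*t - 12 ==> 2*cnt + 2*q == 11)
Before q := s - 2: !(3*s == 3*t - 18 ==> 2*cnt + 2*s == 15)
Answer: WP = !(3*s == 3*t - 18 ==> 2*cnt + 2*s == 15)
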